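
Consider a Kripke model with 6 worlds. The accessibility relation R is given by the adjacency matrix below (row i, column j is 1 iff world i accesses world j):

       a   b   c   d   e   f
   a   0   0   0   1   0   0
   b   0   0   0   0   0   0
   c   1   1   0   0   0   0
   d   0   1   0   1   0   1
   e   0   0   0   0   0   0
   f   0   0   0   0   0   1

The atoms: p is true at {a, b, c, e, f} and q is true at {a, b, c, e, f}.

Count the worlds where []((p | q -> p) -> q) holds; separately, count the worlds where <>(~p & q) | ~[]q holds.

4 and 2

For []((p | q -> p) -> q):
a: successors {d}; (p | q -> p) -> q there: d:F. ✗
b: no successors, so []((p | q -> p) -> q) holds vacuously. ✓
c: successors {a, b}; (p | q -> p) -> q there: a:T, b:T. ✓
d: successors {b, d, f}; (p | q -> p) -> q there: b:T, d:F, f:T. ✗
e: no successors, so []((p | q -> p) -> q) holds vacuously. ✓
f: successors {f}; (p | q -> p) -> q there: f:T. ✓
— 4 worlds.
For <>(~p & q) | ~[]q:
a: <>(~p & q) is F, ~[]q is T. ✓
b: <>(~p & q) is F, ~[]q is F. ✗
c: <>(~p & q) is F, ~[]q is F. ✗
d: <>(~p & q) is F, ~[]q is T. ✓
e: <>(~p & q) is F, ~[]q is F. ✗
f: <>(~p & q) is F, ~[]q is F. ✗
— 2 worlds.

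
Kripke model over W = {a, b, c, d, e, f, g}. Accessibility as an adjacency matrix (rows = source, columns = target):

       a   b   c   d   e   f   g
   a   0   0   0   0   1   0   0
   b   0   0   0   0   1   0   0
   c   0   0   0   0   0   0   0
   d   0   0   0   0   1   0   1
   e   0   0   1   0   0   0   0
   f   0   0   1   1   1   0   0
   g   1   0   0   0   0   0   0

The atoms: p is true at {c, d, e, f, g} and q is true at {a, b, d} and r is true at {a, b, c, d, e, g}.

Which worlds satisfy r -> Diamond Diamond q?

{d, f}

a: r is T, Diamond Diamond q is F. ✗
b: r is T, Diamond Diamond q is F. ✗
c: r is T, Diamond Diamond q is F. ✗
d: r is T, Diamond Diamond q is T. ✓
e: r is T, Diamond Diamond q is F. ✗
f: r is F, Diamond Diamond q is F. ✓
g: r is T, Diamond Diamond q is F. ✗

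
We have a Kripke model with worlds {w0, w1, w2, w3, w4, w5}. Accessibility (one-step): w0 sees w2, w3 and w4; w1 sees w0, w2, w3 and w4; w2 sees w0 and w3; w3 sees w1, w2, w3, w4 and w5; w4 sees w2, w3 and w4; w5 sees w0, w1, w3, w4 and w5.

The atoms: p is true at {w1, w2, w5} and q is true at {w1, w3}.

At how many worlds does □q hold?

w0: successors {w2, w3, w4}; q there: w2:F, w3:T, w4:F. ✗
w1: successors {w0, w2, w3, w4}; q there: w0:F, w2:F, w3:T, w4:F. ✗
w2: successors {w0, w3}; q there: w0:F, w3:T. ✗
w3: successors {w1, w2, w3, w4, w5}; q there: w1:T, w2:F, w3:T, w4:F, w5:F. ✗
w4: successors {w2, w3, w4}; q there: w2:F, w3:T, w4:F. ✗
w5: successors {w0, w1, w3, w4, w5}; q there: w0:F, w1:T, w3:T, w4:F, w5:F. ✗
Satisfying worlds: ∅.

0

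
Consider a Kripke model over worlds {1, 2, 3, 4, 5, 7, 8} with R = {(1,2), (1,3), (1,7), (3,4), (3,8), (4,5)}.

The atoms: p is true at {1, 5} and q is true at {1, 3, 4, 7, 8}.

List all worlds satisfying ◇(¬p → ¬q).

1: successors {2, 3, 7}; ¬p → ¬q there: 2:T, 3:F, 7:F. ✓
2: no successors, so ◇(¬p → ¬q) fails. ✗
3: successors {4, 8}; ¬p → ¬q there: 4:F, 8:F. ✗
4: successors {5}; ¬p → ¬q there: 5:T. ✓
5: no successors, so ◇(¬p → ¬q) fails. ✗
7: no successors, so ◇(¬p → ¬q) fails. ✗
8: no successors, so ◇(¬p → ¬q) fails. ✗

{1, 4}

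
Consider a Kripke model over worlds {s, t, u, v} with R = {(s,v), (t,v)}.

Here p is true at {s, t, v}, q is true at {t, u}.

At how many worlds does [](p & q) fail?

s: successors {v}; p & q there: v:F. ✗
t: successors {v}; p & q there: v:F. ✗
u: no successors, so [](p & q) holds vacuously. ✓
v: no successors, so [](p & q) holds vacuously. ✓
Satisfying worlds: {u, v}.
So [](p & q) fails at the other 2 worlds.

2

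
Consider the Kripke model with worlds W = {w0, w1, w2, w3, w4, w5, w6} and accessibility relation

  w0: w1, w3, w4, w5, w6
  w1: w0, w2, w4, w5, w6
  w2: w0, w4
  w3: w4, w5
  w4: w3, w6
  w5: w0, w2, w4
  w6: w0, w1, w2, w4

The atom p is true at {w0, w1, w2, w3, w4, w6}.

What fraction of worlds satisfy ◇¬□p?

w0: successors {w1, w3, w4, w5, w6}; ¬□p there: w1:T, w3:T, w4:F, w5:F, w6:F. ✓
w1: successors {w0, w2, w4, w5, w6}; ¬□p there: w0:T, w2:F, w4:F, w5:F, w6:F. ✓
w2: successors {w0, w4}; ¬□p there: w0:T, w4:F. ✓
w3: successors {w4, w5}; ¬□p there: w4:F, w5:F. ✗
w4: successors {w3, w6}; ¬□p there: w3:T, w6:F. ✓
w5: successors {w0, w2, w4}; ¬□p there: w0:T, w2:F, w4:F. ✓
w6: successors {w0, w1, w2, w4}; ¬□p there: w0:T, w1:T, w2:F, w4:F. ✓
That's 6 of 7 worlds, so 6/7.

6/7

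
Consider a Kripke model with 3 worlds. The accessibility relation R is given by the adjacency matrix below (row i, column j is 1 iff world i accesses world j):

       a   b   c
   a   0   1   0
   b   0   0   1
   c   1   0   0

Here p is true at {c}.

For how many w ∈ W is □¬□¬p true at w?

a: successors {b}; ¬□¬p there: b:T. ✓
b: successors {c}; ¬□¬p there: c:F. ✗
c: successors {a}; ¬□¬p there: a:F. ✗
Satisfying worlds: {a}.

1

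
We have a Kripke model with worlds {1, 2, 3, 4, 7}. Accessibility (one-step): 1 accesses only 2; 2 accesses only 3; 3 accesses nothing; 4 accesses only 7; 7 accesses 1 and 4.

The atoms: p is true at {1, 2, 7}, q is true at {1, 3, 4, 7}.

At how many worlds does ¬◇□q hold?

1

1: ◇□q is T. ✗
2: ◇□q is T. ✗
3: ◇□q is F. ✓
4: ◇□q is T. ✗
7: ◇□q is T. ✗
Satisfying worlds: {3}.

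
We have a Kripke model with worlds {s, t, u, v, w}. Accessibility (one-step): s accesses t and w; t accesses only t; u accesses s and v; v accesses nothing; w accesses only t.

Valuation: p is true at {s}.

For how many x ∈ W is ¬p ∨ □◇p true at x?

s: ¬p is F, □◇p is F. ✗
t: ¬p is T, □◇p is F. ✓
u: ¬p is T, □◇p is F. ✓
v: ¬p is T, □◇p is T. ✓
w: ¬p is T, □◇p is F. ✓
Satisfying worlds: {t, u, v, w}.

4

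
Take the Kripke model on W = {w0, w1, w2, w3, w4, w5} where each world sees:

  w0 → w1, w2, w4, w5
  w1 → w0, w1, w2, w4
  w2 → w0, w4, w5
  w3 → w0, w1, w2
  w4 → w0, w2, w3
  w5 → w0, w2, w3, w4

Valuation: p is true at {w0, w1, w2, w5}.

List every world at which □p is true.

{w3}

w0: successors {w1, w2, w4, w5}; p there: w1:T, w2:T, w4:F, w5:T. ✗
w1: successors {w0, w1, w2, w4}; p there: w0:T, w1:T, w2:T, w4:F. ✗
w2: successors {w0, w4, w5}; p there: w0:T, w4:F, w5:T. ✗
w3: successors {w0, w1, w2}; p there: w0:T, w1:T, w2:T. ✓
w4: successors {w0, w2, w3}; p there: w0:T, w2:T, w3:F. ✗
w5: successors {w0, w2, w3, w4}; p there: w0:T, w2:T, w3:F, w4:F. ✗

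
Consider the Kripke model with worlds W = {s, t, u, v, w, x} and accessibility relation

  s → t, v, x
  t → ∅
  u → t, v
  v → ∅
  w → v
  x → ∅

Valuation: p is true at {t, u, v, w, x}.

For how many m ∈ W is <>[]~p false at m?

s: successors {t, v, x}; []~p there: t:T, v:T, x:T. ✓
t: no successors, so <>[]~p fails. ✗
u: successors {t, v}; []~p there: t:T, v:T. ✓
v: no successors, so <>[]~p fails. ✗
w: successors {v}; []~p there: v:T. ✓
x: no successors, so <>[]~p fails. ✗
Satisfying worlds: {s, u, w}.
So <>[]~p fails at the other 3 worlds.

3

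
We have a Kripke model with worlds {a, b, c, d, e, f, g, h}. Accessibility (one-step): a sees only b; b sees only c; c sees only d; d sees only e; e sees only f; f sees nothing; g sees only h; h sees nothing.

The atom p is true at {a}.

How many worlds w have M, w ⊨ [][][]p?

5

a: successors {b}; [][]p there: b:F. ✗
b: successors {c}; [][]p there: c:F. ✗
c: successors {d}; [][]p there: d:F. ✗
d: successors {e}; [][]p there: e:T. ✓
e: successors {f}; [][]p there: f:T. ✓
f: no successors, so [][][]p holds vacuously. ✓
g: successors {h}; [][]p there: h:T. ✓
h: no successors, so [][][]p holds vacuously. ✓
Satisfying worlds: {d, e, f, g, h}.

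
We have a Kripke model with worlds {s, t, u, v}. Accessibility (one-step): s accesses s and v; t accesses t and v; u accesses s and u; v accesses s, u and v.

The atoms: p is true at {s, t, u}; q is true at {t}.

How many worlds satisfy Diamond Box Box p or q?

1

s: Diamond Box Box p is F, q is F. ✗
t: Diamond Box Box p is F, q is T. ✓
u: Diamond Box Box p is F, q is F. ✗
v: Diamond Box Box p is F, q is F. ✗
Satisfying worlds: {t}.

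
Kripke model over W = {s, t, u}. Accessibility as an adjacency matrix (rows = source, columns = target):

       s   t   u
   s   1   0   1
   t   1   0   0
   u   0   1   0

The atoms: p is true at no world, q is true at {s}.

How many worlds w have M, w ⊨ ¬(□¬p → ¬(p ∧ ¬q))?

0

s: □¬p → ¬(p ∧ ¬q) is T. ✗
t: □¬p → ¬(p ∧ ¬q) is T. ✗
u: □¬p → ¬(p ∧ ¬q) is T. ✗
Satisfying worlds: ∅.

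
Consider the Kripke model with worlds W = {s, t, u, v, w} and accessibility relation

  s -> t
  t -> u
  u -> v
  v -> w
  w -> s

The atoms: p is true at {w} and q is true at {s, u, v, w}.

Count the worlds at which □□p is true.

s: successors {t}; □p there: t:F. ✗
t: successors {u}; □p there: u:F. ✗
u: successors {v}; □p there: v:T. ✓
v: successors {w}; □p there: w:F. ✗
w: successors {s}; □p there: s:F. ✗
Satisfying worlds: {u}.

1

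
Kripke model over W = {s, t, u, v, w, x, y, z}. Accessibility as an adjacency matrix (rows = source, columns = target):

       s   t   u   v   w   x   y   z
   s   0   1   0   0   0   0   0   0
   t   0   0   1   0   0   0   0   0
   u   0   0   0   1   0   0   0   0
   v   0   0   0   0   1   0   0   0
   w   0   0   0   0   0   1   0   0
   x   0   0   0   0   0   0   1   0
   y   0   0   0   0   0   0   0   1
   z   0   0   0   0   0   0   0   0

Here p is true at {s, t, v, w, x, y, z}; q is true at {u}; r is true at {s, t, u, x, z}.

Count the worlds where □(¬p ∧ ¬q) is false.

7

s: successors {t}; ¬p ∧ ¬q there: t:F. ✗
t: successors {u}; ¬p ∧ ¬q there: u:F. ✗
u: successors {v}; ¬p ∧ ¬q there: v:F. ✗
v: successors {w}; ¬p ∧ ¬q there: w:F. ✗
w: successors {x}; ¬p ∧ ¬q there: x:F. ✗
x: successors {y}; ¬p ∧ ¬q there: y:F. ✗
y: successors {z}; ¬p ∧ ¬q there: z:F. ✗
z: no successors, so □(¬p ∧ ¬q) holds vacuously. ✓
Satisfying worlds: {z}.
So □(¬p ∧ ¬q) fails at the other 7 worlds.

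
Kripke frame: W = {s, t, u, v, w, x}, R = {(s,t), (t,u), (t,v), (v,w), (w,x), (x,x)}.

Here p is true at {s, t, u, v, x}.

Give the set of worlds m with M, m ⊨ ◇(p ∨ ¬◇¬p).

s: successors {t}; p ∨ ¬◇¬p there: t:T. ✓
t: successors {u, v}; p ∨ ¬◇¬p there: u:T, v:T. ✓
u: no successors, so ◇(p ∨ ¬◇¬p) fails. ✗
v: successors {w}; p ∨ ¬◇¬p there: w:T. ✓
w: successors {x}; p ∨ ¬◇¬p there: x:T. ✓
x: successors {x}; p ∨ ¬◇¬p there: x:T. ✓

{s, t, v, w, x}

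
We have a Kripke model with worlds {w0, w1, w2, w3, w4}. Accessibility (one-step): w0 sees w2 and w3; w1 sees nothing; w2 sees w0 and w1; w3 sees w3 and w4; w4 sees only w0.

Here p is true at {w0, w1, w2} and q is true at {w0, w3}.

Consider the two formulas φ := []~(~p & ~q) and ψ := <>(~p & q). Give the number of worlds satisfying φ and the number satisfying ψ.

4 and 2

For []~(~p & ~q):
w0: successors {w2, w3}; ~(~p & ~q) there: w2:T, w3:T. ✓
w1: no successors, so []~(~p & ~q) holds vacuously. ✓
w2: successors {w0, w1}; ~(~p & ~q) there: w0:T, w1:T. ✓
w3: successors {w3, w4}; ~(~p & ~q) there: w3:T, w4:F. ✗
w4: successors {w0}; ~(~p & ~q) there: w0:T. ✓
— 4 worlds.
For <>(~p & q):
w0: successors {w2, w3}; ~p & q there: w2:F, w3:T. ✓
w1: no successors, so <>(~p & q) fails. ✗
w2: successors {w0, w1}; ~p & q there: w0:F, w1:F. ✗
w3: successors {w3, w4}; ~p & q there: w3:T, w4:F. ✓
w4: successors {w0}; ~p & q there: w0:F. ✗
— 2 worlds.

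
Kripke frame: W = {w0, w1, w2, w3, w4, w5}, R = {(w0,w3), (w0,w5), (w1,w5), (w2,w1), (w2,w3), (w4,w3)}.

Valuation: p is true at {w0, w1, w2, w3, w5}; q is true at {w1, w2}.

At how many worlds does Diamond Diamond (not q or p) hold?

w0: successors {w3, w5}; Diamond (not q or p) there: w3:F, w5:F. ✗
w1: successors {w5}; Diamond (not q or p) there: w5:F. ✗
w2: successors {w1, w3}; Diamond (not q or p) there: w1:T, w3:F. ✓
w3: no successors, so Diamond Diamond (not q or p) fails. ✗
w4: successors {w3}; Diamond (not q or p) there: w3:F. ✗
w5: no successors, so Diamond Diamond (not q or p) fails. ✗
Satisfying worlds: {w2}.

1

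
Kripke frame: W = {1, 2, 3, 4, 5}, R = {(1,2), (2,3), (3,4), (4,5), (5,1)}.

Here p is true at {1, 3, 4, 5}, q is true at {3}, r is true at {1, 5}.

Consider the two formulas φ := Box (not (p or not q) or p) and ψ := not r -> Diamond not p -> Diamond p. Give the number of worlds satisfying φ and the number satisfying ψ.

For Box (not (p or not q) or p):
1: successors {2}; not (p or not q) or p there: 2:F. ✗
2: successors {3}; not (p or not q) or p there: 3:T. ✓
3: successors {4}; not (p or not q) or p there: 4:T. ✓
4: successors {5}; not (p or not q) or p there: 5:T. ✓
5: successors {1}; not (p or not q) or p there: 1:T. ✓
— 4 worlds.
For not r -> Diamond not p -> Diamond p:
1: not r is F, Diamond not p -> Diamond p is F. ✓
2: not r is T, Diamond not p -> Diamond p is T. ✓
3: not r is T, Diamond not p -> Diamond p is T. ✓
4: not r is T, Diamond not p -> Diamond p is T. ✓
5: not r is F, Diamond not p -> Diamond p is T. ✓
— 5 worlds.

4 and 5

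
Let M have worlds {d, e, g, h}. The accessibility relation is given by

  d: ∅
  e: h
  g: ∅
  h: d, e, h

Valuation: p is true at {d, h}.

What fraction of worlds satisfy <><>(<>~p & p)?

d: no successors, so <><>(<>~p & p) fails. ✗
e: successors {h}; <>(<>~p & p) there: h:T. ✓
g: no successors, so <><>(<>~p & p) fails. ✗
h: successors {d, e, h}; <>(<>~p & p) there: d:F, e:T, h:T. ✓
That's 2 of 4 worlds, so 2/4 = 1/2.

1/2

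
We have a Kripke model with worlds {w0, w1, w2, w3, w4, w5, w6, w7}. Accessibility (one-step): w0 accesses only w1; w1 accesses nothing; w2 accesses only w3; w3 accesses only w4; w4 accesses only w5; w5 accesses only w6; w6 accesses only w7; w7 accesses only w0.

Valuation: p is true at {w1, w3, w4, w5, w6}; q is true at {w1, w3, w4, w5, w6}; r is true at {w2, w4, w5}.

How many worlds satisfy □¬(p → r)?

w0: successors {w1}; ¬(p → r) there: w1:T. ✓
w1: no successors, so □¬(p → r) holds vacuously. ✓
w2: successors {w3}; ¬(p → r) there: w3:T. ✓
w3: successors {w4}; ¬(p → r) there: w4:F. ✗
w4: successors {w5}; ¬(p → r) there: w5:F. ✗
w5: successors {w6}; ¬(p → r) there: w6:T. ✓
w6: successors {w7}; ¬(p → r) there: w7:F. ✗
w7: successors {w0}; ¬(p → r) there: w0:F. ✗
Satisfying worlds: {w0, w1, w2, w5}.

4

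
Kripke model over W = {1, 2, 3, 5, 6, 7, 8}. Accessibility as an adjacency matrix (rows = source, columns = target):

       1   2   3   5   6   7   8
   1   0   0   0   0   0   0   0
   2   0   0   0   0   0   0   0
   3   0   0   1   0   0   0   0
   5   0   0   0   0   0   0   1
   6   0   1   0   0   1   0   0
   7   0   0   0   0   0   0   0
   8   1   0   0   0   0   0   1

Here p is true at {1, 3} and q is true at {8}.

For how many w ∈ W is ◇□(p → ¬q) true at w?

1: no successors, so ◇□(p → ¬q) fails. ✗
2: no successors, so ◇□(p → ¬q) fails. ✗
3: successors {3}; □(p → ¬q) there: 3:T. ✓
5: successors {8}; □(p → ¬q) there: 8:T. ✓
6: successors {2, 6}; □(p → ¬q) there: 2:T, 6:T. ✓
7: no successors, so ◇□(p → ¬q) fails. ✗
8: successors {1, 8}; □(p → ¬q) there: 1:T, 8:T. ✓
Satisfying worlds: {3, 5, 6, 8}.

4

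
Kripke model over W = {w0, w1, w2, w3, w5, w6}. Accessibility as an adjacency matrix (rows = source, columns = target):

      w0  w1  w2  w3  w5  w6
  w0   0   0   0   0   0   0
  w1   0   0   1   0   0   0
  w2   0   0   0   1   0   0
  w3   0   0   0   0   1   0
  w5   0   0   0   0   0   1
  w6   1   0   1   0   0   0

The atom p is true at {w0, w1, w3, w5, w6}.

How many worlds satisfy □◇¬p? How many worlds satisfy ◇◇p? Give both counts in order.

For □◇¬p:
w0: no successors, so □◇¬p holds vacuously. ✓
w1: successors {w2}; ◇¬p there: w2:F. ✗
w2: successors {w3}; ◇¬p there: w3:F. ✗
w3: successors {w5}; ◇¬p there: w5:F. ✗
w5: successors {w6}; ◇¬p there: w6:T. ✓
w6: successors {w0, w2}; ◇¬p there: w0:F, w2:F. ✗
— 2 worlds.
For ◇◇p:
w0: no successors, so ◇◇p fails. ✗
w1: successors {w2}; ◇p there: w2:T. ✓
w2: successors {w3}; ◇p there: w3:T. ✓
w3: successors {w5}; ◇p there: w5:T. ✓
w5: successors {w6}; ◇p there: w6:T. ✓
w6: successors {w0, w2}; ◇p there: w0:F, w2:T. ✓
— 5 worlds.

2 and 5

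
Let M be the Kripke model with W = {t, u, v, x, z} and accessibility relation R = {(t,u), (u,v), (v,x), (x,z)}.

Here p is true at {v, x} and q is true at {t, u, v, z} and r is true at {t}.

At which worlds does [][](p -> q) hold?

{t, v, x, z}

t: successors {u}; [](p -> q) there: u:T. ✓
u: successors {v}; [](p -> q) there: v:F. ✗
v: successors {x}; [](p -> q) there: x:T. ✓
x: successors {z}; [](p -> q) there: z:T. ✓
z: no successors, so [][](p -> q) holds vacuously. ✓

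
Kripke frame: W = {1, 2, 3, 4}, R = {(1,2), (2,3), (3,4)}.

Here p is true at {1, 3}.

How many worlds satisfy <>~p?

2

1: successors {2}; ~p there: 2:T. ✓
2: successors {3}; ~p there: 3:F. ✗
3: successors {4}; ~p there: 4:T. ✓
4: no successors, so <>~p fails. ✗
Satisfying worlds: {1, 3}.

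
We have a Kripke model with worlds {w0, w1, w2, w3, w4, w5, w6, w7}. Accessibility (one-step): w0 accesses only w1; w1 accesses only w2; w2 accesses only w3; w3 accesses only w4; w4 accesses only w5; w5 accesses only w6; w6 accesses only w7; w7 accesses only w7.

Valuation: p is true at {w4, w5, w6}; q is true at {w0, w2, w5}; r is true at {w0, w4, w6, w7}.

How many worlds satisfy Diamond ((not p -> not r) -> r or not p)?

w0: successors {w1}; (not p -> not r) -> r or not p there: w1:T. ✓
w1: successors {w2}; (not p -> not r) -> r or not p there: w2:T. ✓
w2: successors {w3}; (not p -> not r) -> r or not p there: w3:T. ✓
w3: successors {w4}; (not p -> not r) -> r or not p there: w4:T. ✓
w4: successors {w5}; (not p -> not r) -> r or not p there: w5:F. ✗
w5: successors {w6}; (not p -> not r) -> r or not p there: w6:T. ✓
w6: successors {w7}; (not p -> not r) -> r or not p there: w7:T. ✓
w7: successors {w7}; (not p -> not r) -> r or not p there: w7:T. ✓
Satisfying worlds: {w0, w1, w2, w3, w5, w6, w7}.

7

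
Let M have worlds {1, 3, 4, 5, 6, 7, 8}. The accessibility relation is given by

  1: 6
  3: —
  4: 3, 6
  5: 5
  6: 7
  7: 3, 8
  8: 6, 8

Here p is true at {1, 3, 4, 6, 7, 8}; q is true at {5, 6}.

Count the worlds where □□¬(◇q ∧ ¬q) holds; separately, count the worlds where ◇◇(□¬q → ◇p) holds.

For □□¬(◇q ∧ ¬q):
1: successors {6}; □¬(◇q ∧ ¬q) there: 6:T. ✓
3: no successors, so □□¬(◇q ∧ ¬q) holds vacuously. ✓
4: successors {3, 6}; □¬(◇q ∧ ¬q) there: 3:T, 6:T. ✓
5: successors {5}; □¬(◇q ∧ ¬q) there: 5:T. ✓
6: successors {7}; □¬(◇q ∧ ¬q) there: 7:F. ✗
7: successors {3, 8}; □¬(◇q ∧ ¬q) there: 3:T, 8:F. ✗
8: successors {6, 8}; □¬(◇q ∧ ¬q) there: 6:T, 8:F. ✗
— 4 worlds.
For ◇◇(□¬q → ◇p):
1: successors {6}; ◇(□¬q → ◇p) there: 6:T. ✓
3: no successors, so ◇◇(□¬q → ◇p) fails. ✗
4: successors {3, 6}; ◇(□¬q → ◇p) there: 3:F, 6:T. ✓
5: successors {5}; ◇(□¬q → ◇p) there: 5:T. ✓
6: successors {7}; ◇(□¬q → ◇p) there: 7:T. ✓
7: successors {3, 8}; ◇(□¬q → ◇p) there: 3:F, 8:T. ✓
8: successors {6, 8}; ◇(□¬q → ◇p) there: 6:T, 8:T. ✓
— 6 worlds.

4 and 6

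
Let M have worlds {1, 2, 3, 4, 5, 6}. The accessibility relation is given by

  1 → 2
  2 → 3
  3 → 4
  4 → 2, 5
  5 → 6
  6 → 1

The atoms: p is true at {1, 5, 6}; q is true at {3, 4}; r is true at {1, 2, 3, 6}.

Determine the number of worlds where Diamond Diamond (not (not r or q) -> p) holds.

5

1: successors {2}; Diamond (not (not r or q) -> p) there: 2:T. ✓
2: successors {3}; Diamond (not (not r or q) -> p) there: 3:T. ✓
3: successors {4}; Diamond (not (not r or q) -> p) there: 4:T. ✓
4: successors {2, 5}; Diamond (not (not r or q) -> p) there: 2:T, 5:T. ✓
5: successors {6}; Diamond (not (not r or q) -> p) there: 6:T. ✓
6: successors {1}; Diamond (not (not r or q) -> p) there: 1:F. ✗
Satisfying worlds: {1, 2, 3, 4, 5}.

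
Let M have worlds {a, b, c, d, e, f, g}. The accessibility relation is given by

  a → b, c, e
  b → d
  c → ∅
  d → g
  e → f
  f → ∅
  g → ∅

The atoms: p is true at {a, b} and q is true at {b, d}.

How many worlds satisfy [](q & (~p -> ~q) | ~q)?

a: successors {b, c, e}; q & (~p -> ~q) | ~q there: b:T, c:T, e:T. ✓
b: successors {d}; q & (~p -> ~q) | ~q there: d:F. ✗
c: no successors, so [](q & (~p -> ~q) | ~q) holds vacuously. ✓
d: successors {g}; q & (~p -> ~q) | ~q there: g:T. ✓
e: successors {f}; q & (~p -> ~q) | ~q there: f:T. ✓
f: no successors, so [](q & (~p -> ~q) | ~q) holds vacuously. ✓
g: no successors, so [](q & (~p -> ~q) | ~q) holds vacuously. ✓
Satisfying worlds: {a, c, d, e, f, g}.

6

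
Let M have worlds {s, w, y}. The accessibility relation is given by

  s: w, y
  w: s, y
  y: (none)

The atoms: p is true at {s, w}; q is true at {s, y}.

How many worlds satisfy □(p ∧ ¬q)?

1

s: successors {w, y}; p ∧ ¬q there: w:T, y:F. ✗
w: successors {s, y}; p ∧ ¬q there: s:F, y:F. ✗
y: no successors, so □(p ∧ ¬q) holds vacuously. ✓
Satisfying worlds: {y}.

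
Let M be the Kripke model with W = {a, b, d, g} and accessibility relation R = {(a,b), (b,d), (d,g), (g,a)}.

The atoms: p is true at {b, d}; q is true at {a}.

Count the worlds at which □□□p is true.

2

a: successors {b}; □□p there: b:F. ✗
b: successors {d}; □□p there: d:F. ✗
d: successors {g}; □□p there: g:T. ✓
g: successors {a}; □□p there: a:T. ✓
Satisfying worlds: {d, g}.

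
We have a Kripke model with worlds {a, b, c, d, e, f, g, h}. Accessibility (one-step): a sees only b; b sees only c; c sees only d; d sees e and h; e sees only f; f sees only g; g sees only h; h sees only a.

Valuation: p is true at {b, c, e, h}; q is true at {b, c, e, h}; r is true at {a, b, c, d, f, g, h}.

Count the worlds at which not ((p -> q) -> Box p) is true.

a: (p -> q) -> Box p is T. ✗
b: (p -> q) -> Box p is T. ✗
c: (p -> q) -> Box p is F. ✓
d: (p -> q) -> Box p is T. ✗
e: (p -> q) -> Box p is F. ✓
f: (p -> q) -> Box p is F. ✓
g: (p -> q) -> Box p is T. ✗
h: (p -> q) -> Box p is F. ✓
Satisfying worlds: {c, e, f, h}.

4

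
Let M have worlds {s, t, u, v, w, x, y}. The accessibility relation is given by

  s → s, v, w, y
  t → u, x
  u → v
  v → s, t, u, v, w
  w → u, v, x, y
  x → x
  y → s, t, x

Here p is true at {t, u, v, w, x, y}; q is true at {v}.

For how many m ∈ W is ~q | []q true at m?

s: ~q is T, []q is F. ✓
t: ~q is T, []q is F. ✓
u: ~q is T, []q is T. ✓
v: ~q is F, []q is F. ✗
w: ~q is T, []q is F. ✓
x: ~q is T, []q is F. ✓
y: ~q is T, []q is F. ✓
Satisfying worlds: {s, t, u, w, x, y}.

6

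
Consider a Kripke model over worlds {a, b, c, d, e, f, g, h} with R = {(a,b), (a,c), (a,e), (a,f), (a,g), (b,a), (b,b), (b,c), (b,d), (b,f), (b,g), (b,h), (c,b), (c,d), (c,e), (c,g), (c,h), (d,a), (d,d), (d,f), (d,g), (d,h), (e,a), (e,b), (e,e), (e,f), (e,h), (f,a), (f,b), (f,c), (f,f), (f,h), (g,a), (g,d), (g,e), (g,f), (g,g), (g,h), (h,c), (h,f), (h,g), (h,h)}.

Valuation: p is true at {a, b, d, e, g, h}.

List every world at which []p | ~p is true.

{c, f}

a: []p is F, ~p is F. ✗
b: []p is F, ~p is F. ✗
c: []p is T, ~p is T. ✓
d: []p is F, ~p is F. ✗
e: []p is F, ~p is F. ✗
f: []p is F, ~p is T. ✓
g: []p is F, ~p is F. ✗
h: []p is F, ~p is F. ✗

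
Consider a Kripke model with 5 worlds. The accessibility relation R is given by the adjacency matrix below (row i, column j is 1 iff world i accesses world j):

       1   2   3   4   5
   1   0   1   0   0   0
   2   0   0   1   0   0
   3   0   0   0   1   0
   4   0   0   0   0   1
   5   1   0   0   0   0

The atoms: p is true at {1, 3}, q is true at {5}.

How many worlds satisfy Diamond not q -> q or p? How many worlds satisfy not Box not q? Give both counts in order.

For Diamond not q -> q or p:
1: Diamond not q is T, q or p is T. ✓
2: Diamond not q is T, q or p is F. ✗
3: Diamond not q is T, q or p is T. ✓
4: Diamond not q is F, q or p is F. ✓
5: Diamond not q is T, q or p is T. ✓
— 4 worlds.
For not Box not q:
1: Box not q is T. ✗
2: Box not q is T. ✗
3: Box not q is T. ✗
4: Box not q is F. ✓
5: Box not q is T. ✗
— 1 world.

4 and 1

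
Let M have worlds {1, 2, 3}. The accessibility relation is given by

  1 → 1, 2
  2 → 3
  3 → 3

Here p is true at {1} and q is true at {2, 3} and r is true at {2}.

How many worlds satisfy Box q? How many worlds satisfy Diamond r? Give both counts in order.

2 and 1

For Box q:
1: successors {1, 2}; q there: 1:F, 2:T. ✗
2: successors {3}; q there: 3:T. ✓
3: successors {3}; q there: 3:T. ✓
— 2 worlds.
For Diamond r:
1: successors {1, 2}; r there: 1:F, 2:T. ✓
2: successors {3}; r there: 3:F. ✗
3: successors {3}; r there: 3:F. ✗
— 1 world.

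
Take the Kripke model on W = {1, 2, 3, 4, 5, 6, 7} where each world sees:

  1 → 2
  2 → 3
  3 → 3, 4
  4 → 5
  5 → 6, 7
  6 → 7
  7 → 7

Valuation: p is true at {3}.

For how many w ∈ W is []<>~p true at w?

1: successors {2}; <>~p there: 2:F. ✗
2: successors {3}; <>~p there: 3:T. ✓
3: successors {3, 4}; <>~p there: 3:T, 4:T. ✓
4: successors {5}; <>~p there: 5:T. ✓
5: successors {6, 7}; <>~p there: 6:T, 7:T. ✓
6: successors {7}; <>~p there: 7:T. ✓
7: successors {7}; <>~p there: 7:T. ✓
Satisfying worlds: {2, 3, 4, 5, 6, 7}.

6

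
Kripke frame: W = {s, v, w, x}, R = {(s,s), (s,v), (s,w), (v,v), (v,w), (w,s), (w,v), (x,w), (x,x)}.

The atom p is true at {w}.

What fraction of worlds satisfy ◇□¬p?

3/4

s: successors {s, v, w}; □¬p there: s:F, v:F, w:T. ✓
v: successors {v, w}; □¬p there: v:F, w:T. ✓
w: successors {s, v}; □¬p there: s:F, v:F. ✗
x: successors {w, x}; □¬p there: w:T, x:F. ✓
That's 3 of 4 worlds, so 3/4.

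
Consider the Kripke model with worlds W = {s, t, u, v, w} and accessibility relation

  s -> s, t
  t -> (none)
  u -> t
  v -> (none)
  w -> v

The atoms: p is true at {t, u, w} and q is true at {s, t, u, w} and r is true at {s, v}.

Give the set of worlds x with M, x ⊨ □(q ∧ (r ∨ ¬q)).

{t, v}

s: successors {s, t}; q ∧ (r ∨ ¬q) there: s:T, t:F. ✗
t: no successors, so □(q ∧ (r ∨ ¬q)) holds vacuously. ✓
u: successors {t}; q ∧ (r ∨ ¬q) there: t:F. ✗
v: no successors, so □(q ∧ (r ∨ ¬q)) holds vacuously. ✓
w: successors {v}; q ∧ (r ∨ ¬q) there: v:F. ✗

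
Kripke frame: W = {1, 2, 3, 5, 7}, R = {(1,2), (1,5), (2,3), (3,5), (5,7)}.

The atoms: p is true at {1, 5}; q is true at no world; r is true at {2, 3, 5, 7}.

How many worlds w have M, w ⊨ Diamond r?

4

1: successors {2, 5}; r there: 2:T, 5:T. ✓
2: successors {3}; r there: 3:T. ✓
3: successors {5}; r there: 5:T. ✓
5: successors {7}; r there: 7:T. ✓
7: no successors, so Diamond r fails. ✗
Satisfying worlds: {1, 2, 3, 5}.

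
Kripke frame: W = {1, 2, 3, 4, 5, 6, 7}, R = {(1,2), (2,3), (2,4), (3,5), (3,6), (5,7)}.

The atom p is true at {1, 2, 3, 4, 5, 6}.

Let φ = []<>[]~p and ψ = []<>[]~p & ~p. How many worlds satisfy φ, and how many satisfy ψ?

4 and 1

For []<>[]~p:
1: successors {2}; <>[]~p there: 2:T. ✓
2: successors {3, 4}; <>[]~p there: 3:T, 4:F. ✗
3: successors {5, 6}; <>[]~p there: 5:T, 6:F. ✗
4: no successors, so []<>[]~p holds vacuously. ✓
5: successors {7}; <>[]~p there: 7:F. ✗
6: no successors, so []<>[]~p holds vacuously. ✓
7: no successors, so []<>[]~p holds vacuously. ✓
— 4 worlds.
For []<>[]~p & ~p:
1: []<>[]~p is T, ~p is F. ✗
2: []<>[]~p is F, ~p is F. ✗
3: []<>[]~p is F, ~p is F. ✗
4: []<>[]~p is T, ~p is F. ✗
5: []<>[]~p is F, ~p is F. ✗
6: []<>[]~p is T, ~p is F. ✗
7: []<>[]~p is T, ~p is T. ✓
— 1 world.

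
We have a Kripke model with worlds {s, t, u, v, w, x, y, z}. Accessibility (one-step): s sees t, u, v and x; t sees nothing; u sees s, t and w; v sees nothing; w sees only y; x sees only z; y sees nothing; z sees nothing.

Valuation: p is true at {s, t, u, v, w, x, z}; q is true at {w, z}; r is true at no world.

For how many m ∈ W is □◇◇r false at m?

s: successors {t, u, v, x}; ◇◇r there: t:F, u:F, v:F, x:F. ✗
t: no successors, so □◇◇r holds vacuously. ✓
u: successors {s, t, w}; ◇◇r there: s:F, t:F, w:F. ✗
v: no successors, so □◇◇r holds vacuously. ✓
w: successors {y}; ◇◇r there: y:F. ✗
x: successors {z}; ◇◇r there: z:F. ✗
y: no successors, so □◇◇r holds vacuously. ✓
z: no successors, so □◇◇r holds vacuously. ✓
Satisfying worlds: {t, v, y, z}.
So □◇◇r fails at the other 4 worlds.

4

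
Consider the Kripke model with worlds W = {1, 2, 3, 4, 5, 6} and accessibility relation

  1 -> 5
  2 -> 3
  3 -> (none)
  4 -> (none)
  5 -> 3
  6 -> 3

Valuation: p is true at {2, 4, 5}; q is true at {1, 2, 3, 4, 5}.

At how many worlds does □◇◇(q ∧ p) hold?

1: successors {5}; ◇◇(q ∧ p) there: 5:F. ✗
2: successors {3}; ◇◇(q ∧ p) there: 3:F. ✗
3: no successors, so □◇◇(q ∧ p) holds vacuously. ✓
4: no successors, so □◇◇(q ∧ p) holds vacuously. ✓
5: successors {3}; ◇◇(q ∧ p) there: 3:F. ✗
6: successors {3}; ◇◇(q ∧ p) there: 3:F. ✗
Satisfying worlds: {3, 4}.

2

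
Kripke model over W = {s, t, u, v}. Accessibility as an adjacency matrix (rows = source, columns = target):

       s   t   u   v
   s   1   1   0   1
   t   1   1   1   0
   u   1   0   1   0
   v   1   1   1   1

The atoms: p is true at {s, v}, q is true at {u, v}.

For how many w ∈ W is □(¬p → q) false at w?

s: successors {s, t, v}; ¬p → q there: s:T, t:F, v:T. ✗
t: successors {s, t, u}; ¬p → q there: s:T, t:F, u:T. ✗
u: successors {s, u}; ¬p → q there: s:T, u:T. ✓
v: successors {s, t, u, v}; ¬p → q there: s:T, t:F, u:T, v:T. ✗
Satisfying worlds: {u}.
So □(¬p → q) fails at the other 3 worlds.

3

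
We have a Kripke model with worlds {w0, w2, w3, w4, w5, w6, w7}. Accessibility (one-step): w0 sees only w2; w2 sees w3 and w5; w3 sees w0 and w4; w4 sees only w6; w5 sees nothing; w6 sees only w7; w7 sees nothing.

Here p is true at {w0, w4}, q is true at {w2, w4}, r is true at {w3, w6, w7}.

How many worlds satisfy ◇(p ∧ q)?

w0: successors {w2}; p ∧ q there: w2:F. ✗
w2: successors {w3, w5}; p ∧ q there: w3:F, w5:F. ✗
w3: successors {w0, w4}; p ∧ q there: w0:F, w4:T. ✓
w4: successors {w6}; p ∧ q there: w6:F. ✗
w5: no successors, so ◇(p ∧ q) fails. ✗
w6: successors {w7}; p ∧ q there: w7:F. ✗
w7: no successors, so ◇(p ∧ q) fails. ✗
Satisfying worlds: {w3}.

1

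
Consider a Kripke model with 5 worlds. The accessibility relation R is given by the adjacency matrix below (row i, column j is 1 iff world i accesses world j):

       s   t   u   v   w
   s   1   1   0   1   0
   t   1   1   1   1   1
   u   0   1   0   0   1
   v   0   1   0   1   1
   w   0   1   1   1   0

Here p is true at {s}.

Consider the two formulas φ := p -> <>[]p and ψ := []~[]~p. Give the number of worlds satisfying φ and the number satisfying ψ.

For p -> <>[]p:
s: p is T, <>[]p is F. ✗
t: p is F, <>[]p is F. ✓
u: p is F, <>[]p is F. ✓
v: p is F, <>[]p is F. ✓
w: p is F, <>[]p is F. ✓
— 4 worlds.
For []~[]~p:
s: successors {s, t, v}; ~[]~p there: s:T, t:T, v:F. ✗
t: successors {s, t, u, v, w}; ~[]~p there: s:T, t:T, u:F, v:F, w:F. ✗
u: successors {t, w}; ~[]~p there: t:T, w:F. ✗
v: successors {t, v, w}; ~[]~p there: t:T, v:F, w:F. ✗
w: successors {t, u, v}; ~[]~p there: t:T, u:F, v:F. ✗
— 0 worlds.

4 and 0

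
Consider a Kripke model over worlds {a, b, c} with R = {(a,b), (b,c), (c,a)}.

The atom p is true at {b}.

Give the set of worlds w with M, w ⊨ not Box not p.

{a}

a: Box not p is F. ✓
b: Box not p is T. ✗
c: Box not p is T. ✗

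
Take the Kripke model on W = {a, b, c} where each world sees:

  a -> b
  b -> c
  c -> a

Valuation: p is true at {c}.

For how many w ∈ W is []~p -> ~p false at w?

a: []~p is T, ~p is T. ✓
b: []~p is F, ~p is T. ✓
c: []~p is T, ~p is F. ✗
Satisfying worlds: {a, b}.
So []~p -> ~p fails at the other 1 world.

1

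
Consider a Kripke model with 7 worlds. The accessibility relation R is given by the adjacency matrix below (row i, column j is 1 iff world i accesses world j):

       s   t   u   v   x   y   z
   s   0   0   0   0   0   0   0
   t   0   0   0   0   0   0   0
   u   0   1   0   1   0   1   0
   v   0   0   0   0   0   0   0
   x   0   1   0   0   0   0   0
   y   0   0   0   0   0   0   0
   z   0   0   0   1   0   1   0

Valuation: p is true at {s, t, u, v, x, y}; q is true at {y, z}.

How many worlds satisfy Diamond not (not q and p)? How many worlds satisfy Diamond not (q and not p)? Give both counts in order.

2 and 3

For Diamond not (not q and p):
s: no successors, so Diamond not (not q and p) fails. ✗
t: no successors, so Diamond not (not q and p) fails. ✗
u: successors {t, v, y}; not (not q and p) there: t:F, v:F, y:T. ✓
v: no successors, so Diamond not (not q and p) fails. ✗
x: successors {t}; not (not q and p) there: t:F. ✗
y: no successors, so Diamond not (not q and p) fails. ✗
z: successors {v, y}; not (not q and p) there: v:F, y:T. ✓
— 2 worlds.
For Diamond not (q and not p):
s: no successors, so Diamond not (q and not p) fails. ✗
t: no successors, so Diamond not (q and not p) fails. ✗
u: successors {t, v, y}; not (q and not p) there: t:T, v:T, y:T. ✓
v: no successors, so Diamond not (q and not p) fails. ✗
x: successors {t}; not (q and not p) there: t:T. ✓
y: no successors, so Diamond not (q and not p) fails. ✗
z: successors {v, y}; not (q and not p) there: v:T, y:T. ✓
— 3 worlds.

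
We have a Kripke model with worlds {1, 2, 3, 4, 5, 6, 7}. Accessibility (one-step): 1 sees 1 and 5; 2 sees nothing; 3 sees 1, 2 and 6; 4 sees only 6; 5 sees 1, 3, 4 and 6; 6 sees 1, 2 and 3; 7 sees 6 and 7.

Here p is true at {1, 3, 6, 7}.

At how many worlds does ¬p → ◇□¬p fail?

3

1: ¬p is F, ◇□¬p is F. ✓
2: ¬p is T, ◇□¬p is F. ✗
3: ¬p is F, ◇□¬p is T. ✓
4: ¬p is T, ◇□¬p is F. ✗
5: ¬p is T, ◇□¬p is F. ✗
6: ¬p is F, ◇□¬p is T. ✓
7: ¬p is F, ◇□¬p is F. ✓
Satisfying worlds: {1, 3, 6, 7}.
So ¬p → ◇□¬p fails at the other 3 worlds.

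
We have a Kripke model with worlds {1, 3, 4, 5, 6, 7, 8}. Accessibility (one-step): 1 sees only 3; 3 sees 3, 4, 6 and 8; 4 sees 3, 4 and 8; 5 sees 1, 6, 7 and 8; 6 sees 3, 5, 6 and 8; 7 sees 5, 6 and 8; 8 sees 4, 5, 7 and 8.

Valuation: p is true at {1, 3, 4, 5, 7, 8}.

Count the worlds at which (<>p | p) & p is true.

6

1: <>p | p is T, p is T. ✓
3: <>p | p is T, p is T. ✓
4: <>p | p is T, p is T. ✓
5: <>p | p is T, p is T. ✓
6: <>p | p is T, p is F. ✗
7: <>p | p is T, p is T. ✓
8: <>p | p is T, p is T. ✓
Satisfying worlds: {1, 3, 4, 5, 7, 8}.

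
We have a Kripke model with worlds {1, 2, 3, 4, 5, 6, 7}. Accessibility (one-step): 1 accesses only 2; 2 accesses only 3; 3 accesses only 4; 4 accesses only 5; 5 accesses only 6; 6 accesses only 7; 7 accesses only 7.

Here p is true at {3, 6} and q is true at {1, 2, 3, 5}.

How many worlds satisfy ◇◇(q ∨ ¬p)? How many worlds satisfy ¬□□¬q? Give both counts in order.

For ◇◇(q ∨ ¬p):
1: successors {2}; ◇(q ∨ ¬p) there: 2:T. ✓
2: successors {3}; ◇(q ∨ ¬p) there: 3:T. ✓
3: successors {4}; ◇(q ∨ ¬p) there: 4:T. ✓
4: successors {5}; ◇(q ∨ ¬p) there: 5:F. ✗
5: successors {6}; ◇(q ∨ ¬p) there: 6:T. ✓
6: successors {7}; ◇(q ∨ ¬p) there: 7:T. ✓
7: successors {7}; ◇(q ∨ ¬p) there: 7:T. ✓
— 6 worlds.
For ¬□□¬q:
1: □□¬q is F. ✓
2: □□¬q is T. ✗
3: □□¬q is F. ✓
4: □□¬q is T. ✗
5: □□¬q is T. ✗
6: □□¬q is T. ✗
7: □□¬q is T. ✗
— 2 worlds.

6 and 2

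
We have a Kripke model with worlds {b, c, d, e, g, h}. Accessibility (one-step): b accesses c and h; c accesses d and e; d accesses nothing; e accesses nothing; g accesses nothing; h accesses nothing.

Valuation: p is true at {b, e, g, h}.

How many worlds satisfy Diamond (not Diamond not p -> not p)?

b: successors {c, h}; not Diamond not p -> not p there: c:T, h:F. ✓
c: successors {d, e}; not Diamond not p -> not p there: d:T, e:F. ✓
d: no successors, so Diamond (not Diamond not p -> not p) fails. ✗
e: no successors, so Diamond (not Diamond not p -> not p) fails. ✗
g: no successors, so Diamond (not Diamond not p -> not p) fails. ✗
h: no successors, so Diamond (not Diamond not p -> not p) fails. ✗
Satisfying worlds: {b, c}.

2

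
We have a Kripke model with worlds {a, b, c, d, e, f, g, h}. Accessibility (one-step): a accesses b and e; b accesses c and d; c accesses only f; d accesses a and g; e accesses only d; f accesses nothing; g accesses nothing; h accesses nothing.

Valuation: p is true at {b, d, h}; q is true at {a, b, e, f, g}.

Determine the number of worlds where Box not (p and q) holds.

7

a: successors {b, e}; not (p and q) there: b:F, e:T. ✗
b: successors {c, d}; not (p and q) there: c:T, d:T. ✓
c: successors {f}; not (p and q) there: f:T. ✓
d: successors {a, g}; not (p and q) there: a:T, g:T. ✓
e: successors {d}; not (p and q) there: d:T. ✓
f: no successors, so Box not (p and q) holds vacuously. ✓
g: no successors, so Box not (p and q) holds vacuously. ✓
h: no successors, so Box not (p and q) holds vacuously. ✓
Satisfying worlds: {b, c, d, e, f, g, h}.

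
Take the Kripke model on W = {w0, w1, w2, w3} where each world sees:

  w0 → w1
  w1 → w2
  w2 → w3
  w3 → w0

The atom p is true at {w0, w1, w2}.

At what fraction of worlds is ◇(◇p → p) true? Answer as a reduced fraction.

3/4

w0: successors {w1}; ◇p → p there: w1:T. ✓
w1: successors {w2}; ◇p → p there: w2:T. ✓
w2: successors {w3}; ◇p → p there: w3:F. ✗
w3: successors {w0}; ◇p → p there: w0:T. ✓
That's 3 of 4 worlds, so 3/4.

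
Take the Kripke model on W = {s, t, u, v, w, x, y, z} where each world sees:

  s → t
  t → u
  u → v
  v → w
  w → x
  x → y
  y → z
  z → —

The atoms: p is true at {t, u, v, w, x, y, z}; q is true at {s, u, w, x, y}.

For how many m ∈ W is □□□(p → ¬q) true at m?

5

s: successors {t}; □□(p → ¬q) there: t:T. ✓
t: successors {u}; □□(p → ¬q) there: u:F. ✗
u: successors {v}; □□(p → ¬q) there: v:F. ✗
v: successors {w}; □□(p → ¬q) there: w:F. ✗
w: successors {x}; □□(p → ¬q) there: x:T. ✓
x: successors {y}; □□(p → ¬q) there: y:T. ✓
y: successors {z}; □□(p → ¬q) there: z:T. ✓
z: no successors, so □□□(p → ¬q) holds vacuously. ✓
Satisfying worlds: {s, w, x, y, z}.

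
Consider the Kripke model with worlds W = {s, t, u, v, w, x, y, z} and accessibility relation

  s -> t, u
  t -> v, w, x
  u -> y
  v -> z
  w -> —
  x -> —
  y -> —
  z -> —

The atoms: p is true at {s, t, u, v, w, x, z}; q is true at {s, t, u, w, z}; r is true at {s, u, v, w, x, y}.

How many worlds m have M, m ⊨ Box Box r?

7

s: successors {t, u}; Box r there: t:T, u:T. ✓
t: successors {v, w, x}; Box r there: v:F, w:T, x:T. ✗
u: successors {y}; Box r there: y:T. ✓
v: successors {z}; Box r there: z:T. ✓
w: no successors, so Box Box r holds vacuously. ✓
x: no successors, so Box Box r holds vacuously. ✓
y: no successors, so Box Box r holds vacuously. ✓
z: no successors, so Box Box r holds vacuously. ✓
Satisfying worlds: {s, u, v, w, x, y, z}.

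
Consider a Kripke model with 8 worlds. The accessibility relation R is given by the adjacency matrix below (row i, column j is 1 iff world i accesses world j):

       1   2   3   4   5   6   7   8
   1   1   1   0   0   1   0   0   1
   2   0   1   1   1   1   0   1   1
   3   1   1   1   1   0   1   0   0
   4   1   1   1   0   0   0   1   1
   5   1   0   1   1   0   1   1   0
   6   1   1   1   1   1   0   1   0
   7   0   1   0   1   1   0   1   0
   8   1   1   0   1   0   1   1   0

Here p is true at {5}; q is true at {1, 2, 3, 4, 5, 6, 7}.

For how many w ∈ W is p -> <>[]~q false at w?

1

1: p is F, <>[]~q is F. ✓
2: p is F, <>[]~q is F. ✓
3: p is F, <>[]~q is F. ✓
4: p is F, <>[]~q is F. ✓
5: p is T, <>[]~q is F. ✗
6: p is F, <>[]~q is F. ✓
7: p is F, <>[]~q is F. ✓
8: p is F, <>[]~q is F. ✓
Satisfying worlds: {1, 2, 3, 4, 6, 7, 8}.
So p -> <>[]~q fails at the other 1 world.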